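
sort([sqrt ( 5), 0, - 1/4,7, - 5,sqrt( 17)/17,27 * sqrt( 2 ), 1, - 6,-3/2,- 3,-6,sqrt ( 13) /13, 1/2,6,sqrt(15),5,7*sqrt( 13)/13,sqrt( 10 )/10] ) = [ - 6, - 6, - 5, - 3, - 3/2,-1/4 , 0, sqrt ( 17 ) /17,sqrt( 13 ) /13,sqrt( 10) /10,1/2,1 , 7*sqrt(13)/13,sqrt( 5), sqrt (15 ),5,6,7, 27*sqrt( 2)]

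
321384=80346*4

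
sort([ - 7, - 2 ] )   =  [ - 7,  -  2]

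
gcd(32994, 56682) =846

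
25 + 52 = 77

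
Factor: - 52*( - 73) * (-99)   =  -375804 = -2^2 * 3^2  *11^1*13^1*73^1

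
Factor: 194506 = 2^1*13^1*7481^1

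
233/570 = 233/570 = 0.41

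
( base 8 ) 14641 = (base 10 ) 6561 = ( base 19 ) I36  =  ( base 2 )1100110100001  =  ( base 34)5mx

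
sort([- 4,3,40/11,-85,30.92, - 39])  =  [ - 85,-39, - 4,3,40/11,30.92]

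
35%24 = 11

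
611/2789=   611/2789 = 0.22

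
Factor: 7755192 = 2^3*3^2*19^1*5669^1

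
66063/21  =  3145 + 6/7 =3145.86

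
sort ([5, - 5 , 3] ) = [-5,3,5 ]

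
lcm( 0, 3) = 0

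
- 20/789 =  - 20/789 = - 0.03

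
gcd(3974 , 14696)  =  2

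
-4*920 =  - 3680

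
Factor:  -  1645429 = -1645429^1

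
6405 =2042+4363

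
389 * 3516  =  1367724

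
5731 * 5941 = 34047871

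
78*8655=675090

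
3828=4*957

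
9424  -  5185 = 4239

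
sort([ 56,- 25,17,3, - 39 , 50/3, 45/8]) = [-39, - 25, 3, 45/8, 50/3, 17 , 56]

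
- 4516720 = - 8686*520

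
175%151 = 24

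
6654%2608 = 1438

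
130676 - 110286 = 20390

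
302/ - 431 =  - 302/431 = -  0.70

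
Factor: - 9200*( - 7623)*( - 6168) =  - 2^7*3^3*5^2*7^1*11^2*23^1*257^1 = - 432571708800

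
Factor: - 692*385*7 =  - 1864940 = - 2^2*5^1*7^2*11^1*173^1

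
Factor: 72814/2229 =98/3 = 2^1*3^(  -  1 )*7^2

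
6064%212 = 128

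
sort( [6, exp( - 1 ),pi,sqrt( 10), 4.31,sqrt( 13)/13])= [ sqrt(13) /13, exp(-1), pi, sqrt(10),4.31,6 ] 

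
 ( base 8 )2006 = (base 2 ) 10000000110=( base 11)857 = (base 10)1030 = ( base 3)1102011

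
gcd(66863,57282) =1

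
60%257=60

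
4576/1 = 4576 = 4576.00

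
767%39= 26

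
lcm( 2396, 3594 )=7188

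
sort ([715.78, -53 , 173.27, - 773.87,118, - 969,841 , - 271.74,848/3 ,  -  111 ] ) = [  -  969, - 773.87, - 271.74, - 111,-53,118, 173.27,848/3, 715.78,841 ]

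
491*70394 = 34563454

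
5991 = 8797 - 2806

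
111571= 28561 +83010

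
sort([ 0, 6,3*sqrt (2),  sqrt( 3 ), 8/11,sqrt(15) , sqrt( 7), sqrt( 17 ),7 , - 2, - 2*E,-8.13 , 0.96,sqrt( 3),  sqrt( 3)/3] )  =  [ - 8.13, - 2*E, - 2, 0,sqrt(3 )/3,8/11,0.96, sqrt( 3),sqrt(3),  sqrt( 7) , sqrt( 15 ),  sqrt( 17),3* sqrt( 2 ) , 6,  7 ]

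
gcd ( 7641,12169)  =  283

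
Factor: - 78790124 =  -2^2 * 7^1*67^1*41999^1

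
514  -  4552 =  - 4038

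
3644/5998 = 1822/2999 = 0.61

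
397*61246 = 24314662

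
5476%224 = 100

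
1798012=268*6709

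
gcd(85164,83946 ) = 6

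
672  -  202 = 470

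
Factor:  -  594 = - 2^1*3^3 * 11^1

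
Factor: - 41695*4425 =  - 184500375 = - 3^1 * 5^3* 31^1*59^1* 269^1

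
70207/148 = 474 + 55/148 = 474.37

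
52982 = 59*898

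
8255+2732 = 10987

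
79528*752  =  59805056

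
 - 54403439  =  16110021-70513460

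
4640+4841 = 9481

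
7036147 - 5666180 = 1369967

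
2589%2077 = 512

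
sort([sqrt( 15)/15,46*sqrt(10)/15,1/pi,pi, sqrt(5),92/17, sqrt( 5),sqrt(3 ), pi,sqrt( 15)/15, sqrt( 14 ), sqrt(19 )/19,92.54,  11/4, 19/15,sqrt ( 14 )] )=[sqrt( 19)/19,sqrt ( 15 )/15, sqrt( 15 ) /15,1/pi,19/15, sqrt( 3), sqrt( 5) , sqrt( 5), 11/4,pi, pi, sqrt (14 ) , sqrt( 14),92/17,  46*sqrt(10 )/15,92.54 ]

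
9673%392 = 265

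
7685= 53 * 145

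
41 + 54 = 95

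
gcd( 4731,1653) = 57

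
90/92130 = 3/3071=0.00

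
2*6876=13752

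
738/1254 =123/209= 0.59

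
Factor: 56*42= 2^4 * 3^1 * 7^2 = 2352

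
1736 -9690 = - 7954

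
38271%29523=8748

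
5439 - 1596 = 3843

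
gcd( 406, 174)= 58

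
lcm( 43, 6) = 258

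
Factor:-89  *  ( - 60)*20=106800 = 2^4 * 3^1*5^2*89^1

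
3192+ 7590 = 10782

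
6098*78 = 475644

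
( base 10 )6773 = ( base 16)1A75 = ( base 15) 2018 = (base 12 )3B05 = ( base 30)7FN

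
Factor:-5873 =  - 7^1*839^1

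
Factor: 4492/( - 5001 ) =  - 2^2*3^(  -  1) * 1123^1* 1667^(-1 ) 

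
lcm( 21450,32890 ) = 493350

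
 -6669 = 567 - 7236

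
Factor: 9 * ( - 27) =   -  243= -3^5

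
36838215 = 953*38655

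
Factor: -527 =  - 17^1*31^1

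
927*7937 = 7357599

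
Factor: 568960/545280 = 889/852 = 2^(-2) * 3^( - 1 ) * 7^1*71^( -1) *127^1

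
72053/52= 72053/52  =  1385.63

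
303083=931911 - 628828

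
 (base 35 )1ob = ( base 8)4034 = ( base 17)732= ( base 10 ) 2076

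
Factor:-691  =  -691^1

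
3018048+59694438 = 62712486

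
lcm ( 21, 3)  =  21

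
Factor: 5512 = 2^3*13^1*53^1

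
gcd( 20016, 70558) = 2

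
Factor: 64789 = 67^1*967^1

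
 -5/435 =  - 1+86/87 = - 0.01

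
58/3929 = 58/3929  =  0.01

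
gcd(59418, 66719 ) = 1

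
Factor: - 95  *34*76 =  - 2^3 * 5^1* 17^1 * 19^2= - 245480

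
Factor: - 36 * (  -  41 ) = 1476=2^2*3^2*41^1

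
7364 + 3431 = 10795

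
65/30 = 13/6 = 2.17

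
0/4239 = 0 = 0.00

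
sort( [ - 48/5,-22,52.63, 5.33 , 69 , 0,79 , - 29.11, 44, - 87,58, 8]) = [  -  87 , - 29.11,-22, - 48/5 , 0,5.33 , 8, 44 , 52.63,  58,69, 79]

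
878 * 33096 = 29058288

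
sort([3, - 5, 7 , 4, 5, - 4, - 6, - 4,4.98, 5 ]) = [ - 6,- 5,-4, - 4, 3, 4, 4.98, 5, 5 , 7]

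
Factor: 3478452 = 2^2*3^1*289871^1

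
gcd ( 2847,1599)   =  39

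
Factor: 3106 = 2^1* 1553^1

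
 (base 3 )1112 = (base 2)101001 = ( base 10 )41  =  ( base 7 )56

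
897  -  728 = 169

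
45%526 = 45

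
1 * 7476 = 7476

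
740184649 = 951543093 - 211358444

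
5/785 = 1/157 = 0.01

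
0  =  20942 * 0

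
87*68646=5972202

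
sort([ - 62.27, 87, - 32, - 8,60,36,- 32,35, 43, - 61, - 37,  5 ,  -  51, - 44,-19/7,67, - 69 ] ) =[ - 69,-62.27, - 61, - 51, - 44, - 37,  -  32, - 32, - 8,-19/7, 5, 35,  36,43, 60, 67,87] 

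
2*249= 498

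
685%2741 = 685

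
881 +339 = 1220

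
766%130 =116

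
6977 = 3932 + 3045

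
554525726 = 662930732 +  - 108405006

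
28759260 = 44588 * 645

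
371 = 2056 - 1685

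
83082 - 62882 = 20200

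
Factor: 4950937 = 4950937^1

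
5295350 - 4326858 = 968492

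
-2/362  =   - 1 + 180/181= - 0.01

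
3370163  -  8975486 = -5605323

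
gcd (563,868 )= 1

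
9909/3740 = 9909/3740 = 2.65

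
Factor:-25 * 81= -2025  =  - 3^4*5^2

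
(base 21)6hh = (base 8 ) 5714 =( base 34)2KS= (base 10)3020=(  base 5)44040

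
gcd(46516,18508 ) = 4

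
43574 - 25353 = 18221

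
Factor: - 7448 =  - 2^3 * 7^2*19^1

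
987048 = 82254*12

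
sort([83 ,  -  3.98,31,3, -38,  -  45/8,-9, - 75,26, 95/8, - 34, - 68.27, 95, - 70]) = [ - 75, - 70, - 68.27,- 38, - 34 , - 9, - 45/8,-3.98,3 , 95/8 , 26,  31,  83,95]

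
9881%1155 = 641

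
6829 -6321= 508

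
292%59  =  56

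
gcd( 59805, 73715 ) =5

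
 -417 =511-928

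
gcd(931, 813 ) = 1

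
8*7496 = 59968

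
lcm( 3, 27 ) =27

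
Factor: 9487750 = 2^1*5^3*37951^1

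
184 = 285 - 101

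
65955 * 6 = 395730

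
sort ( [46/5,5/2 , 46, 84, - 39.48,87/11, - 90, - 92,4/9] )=[ - 92, - 90 ,- 39.48, 4/9, 5/2, 87/11, 46/5, 46, 84 ] 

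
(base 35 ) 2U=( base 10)100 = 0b1100100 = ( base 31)37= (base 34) 2w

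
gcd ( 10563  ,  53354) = 7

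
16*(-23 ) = -368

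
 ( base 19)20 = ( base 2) 100110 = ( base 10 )38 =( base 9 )42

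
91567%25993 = 13588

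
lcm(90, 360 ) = 360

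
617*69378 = 42806226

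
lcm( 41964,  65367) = 3399084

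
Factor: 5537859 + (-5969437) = -431578 = -2^1 * 7^1*29^1*1063^1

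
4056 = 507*8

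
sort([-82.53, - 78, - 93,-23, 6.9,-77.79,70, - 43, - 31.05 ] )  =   [-93, - 82.53, - 78,-77.79, - 43,-31.05,  -  23,6.9, 70 ]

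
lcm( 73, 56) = 4088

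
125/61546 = 125/61546= 0.00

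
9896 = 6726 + 3170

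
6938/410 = 16 + 189/205 = 16.92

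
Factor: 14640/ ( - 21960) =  - 2/3 = - 2^1* 3^ (-1)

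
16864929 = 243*69403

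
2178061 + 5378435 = 7556496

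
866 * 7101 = 6149466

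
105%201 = 105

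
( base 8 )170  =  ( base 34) 3i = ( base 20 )60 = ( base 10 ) 120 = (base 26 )4G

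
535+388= 923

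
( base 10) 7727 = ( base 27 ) ag5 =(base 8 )17057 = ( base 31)818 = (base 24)D9N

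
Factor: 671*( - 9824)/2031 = -2^5*3^(-1)*11^1*61^1*307^1 * 677^( - 1 ) =- 6591904/2031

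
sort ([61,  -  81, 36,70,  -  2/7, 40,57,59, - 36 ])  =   [ - 81, - 36 , - 2/7, 36,  40, 57, 59, 61, 70]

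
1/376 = 1/376 = 0.00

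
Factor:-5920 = -2^5*5^1*37^1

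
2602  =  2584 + 18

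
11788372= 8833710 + 2954662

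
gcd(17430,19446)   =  42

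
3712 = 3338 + 374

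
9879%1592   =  327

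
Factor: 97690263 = 3^1*11^1*1459^1*2029^1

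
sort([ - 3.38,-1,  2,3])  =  [-3.38, - 1, 2,3 ]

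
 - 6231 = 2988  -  9219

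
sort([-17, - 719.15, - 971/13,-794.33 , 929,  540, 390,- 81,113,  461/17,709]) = [-794.33, - 719.15 ,-81,-971/13,-17, 461/17, 113, 390, 540,709, 929] 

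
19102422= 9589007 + 9513415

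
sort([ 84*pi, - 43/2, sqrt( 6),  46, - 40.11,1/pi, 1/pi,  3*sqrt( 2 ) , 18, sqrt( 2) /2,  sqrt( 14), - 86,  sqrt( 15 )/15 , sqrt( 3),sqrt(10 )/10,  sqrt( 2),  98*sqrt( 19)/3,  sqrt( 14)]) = [ - 86, - 40.11, - 43/2, sqrt( 15)/15,  sqrt( 10 )/10, 1/pi , 1/pi,sqrt(2)/2,sqrt( 2),sqrt (3),sqrt(6 ), sqrt( 14 ), sqrt ( 14),3*sqrt(  2 ),  18, 46,98*sqrt( 19)/3, 84*pi ]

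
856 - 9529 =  - 8673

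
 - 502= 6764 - 7266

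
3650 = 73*50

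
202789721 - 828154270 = -625364549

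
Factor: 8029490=2^1*5^1*7^1* 251^1*457^1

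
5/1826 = 5/1826= 0.00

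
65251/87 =65251/87 = 750.01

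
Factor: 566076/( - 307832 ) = -2^( - 1) * 3^1*239^(  -  1 )*293^1 = -  879/478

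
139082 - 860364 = - 721282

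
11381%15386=11381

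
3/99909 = 1/33303  =  0.00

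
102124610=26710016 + 75414594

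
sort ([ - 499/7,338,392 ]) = [-499/7, 338,392]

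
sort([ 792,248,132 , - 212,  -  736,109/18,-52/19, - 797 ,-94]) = [ - 797, -736, - 212, - 94, -52/19,109/18, 132, 248 , 792]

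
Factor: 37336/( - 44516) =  - 26/31=- 2^1*13^1 * 31^( - 1)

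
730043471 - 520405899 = 209637572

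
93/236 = 93/236 = 0.39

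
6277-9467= - 3190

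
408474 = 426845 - 18371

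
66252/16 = 16563/4 = 4140.75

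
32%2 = 0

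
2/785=2/785 = 0.00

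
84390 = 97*870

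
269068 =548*491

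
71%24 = 23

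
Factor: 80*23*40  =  2^7*5^2*23^1 = 73600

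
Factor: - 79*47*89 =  - 330457 = - 47^1*79^1*89^1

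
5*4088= 20440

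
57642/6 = 9607 =9607.00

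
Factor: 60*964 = 57840 = 2^4*3^1*5^1*241^1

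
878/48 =439/24  =  18.29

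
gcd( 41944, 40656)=56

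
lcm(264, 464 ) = 15312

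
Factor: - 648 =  - 2^3 * 3^4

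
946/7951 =946/7951 = 0.12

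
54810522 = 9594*5713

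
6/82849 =6/82849 = 0.00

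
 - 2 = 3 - 5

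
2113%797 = 519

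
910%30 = 10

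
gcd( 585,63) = 9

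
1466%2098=1466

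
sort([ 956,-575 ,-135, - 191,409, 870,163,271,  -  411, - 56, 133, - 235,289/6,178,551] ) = [ - 575, - 411, - 235, - 191, - 135,-56,289/6,133,163,178,271,  409,551,870,  956 ] 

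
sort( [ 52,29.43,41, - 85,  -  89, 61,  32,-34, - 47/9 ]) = [-89,  -  85, - 34, - 47/9,29.43,32,41,52, 61]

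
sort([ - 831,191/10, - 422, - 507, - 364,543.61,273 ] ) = [ - 831,-507, - 422, - 364,191/10,273 , 543.61 ]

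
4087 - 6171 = -2084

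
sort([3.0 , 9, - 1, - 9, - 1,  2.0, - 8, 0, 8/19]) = [ - 9,  -  8 , - 1,  -  1, 0,8/19,2.0, 3.0,  9]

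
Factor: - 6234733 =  -17^1*137^1 *2677^1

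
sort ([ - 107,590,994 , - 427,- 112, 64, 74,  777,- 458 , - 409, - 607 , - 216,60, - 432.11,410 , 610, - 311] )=[ - 607,-458, - 432.11, - 427, - 409,-311, - 216 , - 112, - 107,  60,  64,  74,410,590, 610,777, 994 ] 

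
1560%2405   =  1560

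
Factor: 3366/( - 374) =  - 9=- 3^2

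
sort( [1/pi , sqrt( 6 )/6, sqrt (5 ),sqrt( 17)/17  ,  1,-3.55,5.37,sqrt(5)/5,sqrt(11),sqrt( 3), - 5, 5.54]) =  [ - 5,-3.55,sqrt (17 )/17,1/pi , sqrt ( 6)/6,  sqrt(5)/5, 1,sqrt( 3), sqrt(5 ),sqrt ( 11),5.37, 5.54] 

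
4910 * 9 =44190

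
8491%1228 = 1123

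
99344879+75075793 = 174420672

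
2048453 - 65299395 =-63250942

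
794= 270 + 524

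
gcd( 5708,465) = 1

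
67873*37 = 2511301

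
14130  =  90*157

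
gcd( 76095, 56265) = 15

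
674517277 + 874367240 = 1548884517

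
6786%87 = 0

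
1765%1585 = 180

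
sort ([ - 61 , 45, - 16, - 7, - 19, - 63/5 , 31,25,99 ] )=[ - 61, - 19,- 16,- 63/5, - 7,25,31, 45, 99]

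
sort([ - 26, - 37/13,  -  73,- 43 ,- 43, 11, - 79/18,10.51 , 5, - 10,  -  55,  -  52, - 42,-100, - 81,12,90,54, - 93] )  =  [-100, - 93, - 81, - 73,  -  55,  -  52,-43 , - 43, - 42,-26, - 10, - 79/18, - 37/13,5,10.51, 11 , 12,54, 90]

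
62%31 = 0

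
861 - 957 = - 96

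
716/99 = 716/99 = 7.23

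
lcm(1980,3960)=3960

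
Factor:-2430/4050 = - 3^1*5^(  -  1)  =  - 3/5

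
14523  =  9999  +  4524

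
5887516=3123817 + 2763699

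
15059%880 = 99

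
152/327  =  152/327 = 0.46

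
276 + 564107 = 564383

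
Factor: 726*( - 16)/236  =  -2^3 * 3^1 * 11^2*59^(  -  1) = - 2904/59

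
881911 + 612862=1494773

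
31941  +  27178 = 59119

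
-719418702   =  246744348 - 966163050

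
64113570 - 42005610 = 22107960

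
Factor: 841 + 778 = 1619= 1619^1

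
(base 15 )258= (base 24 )M5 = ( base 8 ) 1025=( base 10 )533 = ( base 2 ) 1000010101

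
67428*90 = 6068520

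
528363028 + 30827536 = 559190564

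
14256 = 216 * 66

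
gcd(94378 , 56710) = 2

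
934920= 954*980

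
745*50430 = 37570350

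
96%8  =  0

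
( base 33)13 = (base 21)1F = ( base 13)2A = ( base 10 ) 36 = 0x24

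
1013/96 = 1013/96 = 10.55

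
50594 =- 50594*(- 1)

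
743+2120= 2863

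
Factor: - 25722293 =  - 41^1* 103^1*6091^1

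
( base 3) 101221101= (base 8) 17447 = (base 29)9e0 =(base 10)7975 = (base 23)f1h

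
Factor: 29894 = 2^1*14947^1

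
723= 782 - 59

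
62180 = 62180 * 1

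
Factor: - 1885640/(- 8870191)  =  2^3*5^1*11^(-1)*17^1*47^1*59^1*806381^( - 1 )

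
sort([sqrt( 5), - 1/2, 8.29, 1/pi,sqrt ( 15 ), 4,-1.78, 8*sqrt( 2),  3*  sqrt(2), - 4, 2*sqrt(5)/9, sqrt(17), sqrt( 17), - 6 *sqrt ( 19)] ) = [-6 *sqrt( 19 ),  -  4, - 1.78, -1/2,1/pi,2 * sqrt( 5)/9, sqrt( 5), sqrt ( 15 ),4, sqrt(17), sqrt(17),  3  *sqrt( 2), 8.29 , 8*sqrt(2)] 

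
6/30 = 1/5  =  0.20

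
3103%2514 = 589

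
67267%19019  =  10210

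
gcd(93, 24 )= 3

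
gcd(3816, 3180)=636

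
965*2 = 1930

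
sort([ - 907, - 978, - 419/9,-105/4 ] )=[-978, - 907, - 419/9, - 105/4] 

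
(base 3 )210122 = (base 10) 584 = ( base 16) 248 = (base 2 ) 1001001000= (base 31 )IQ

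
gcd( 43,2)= 1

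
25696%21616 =4080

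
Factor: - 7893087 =-3^1*2631029^1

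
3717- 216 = 3501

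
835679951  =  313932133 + 521747818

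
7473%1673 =781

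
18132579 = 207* 87597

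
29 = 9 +20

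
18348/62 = 9174/31 = 295.94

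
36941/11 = 3358+3/11 = 3358.27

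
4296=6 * 716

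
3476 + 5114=8590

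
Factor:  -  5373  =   - 3^3 * 199^1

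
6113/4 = 6113/4 = 1528.25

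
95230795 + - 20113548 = 75117247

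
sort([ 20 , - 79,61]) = [ - 79,20,61]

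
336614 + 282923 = 619537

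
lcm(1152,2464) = 88704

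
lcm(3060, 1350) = 45900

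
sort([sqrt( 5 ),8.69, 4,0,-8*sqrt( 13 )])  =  [-8*sqrt( 13),0,sqrt( 5 )  ,  4, 8.69]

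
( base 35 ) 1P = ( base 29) 22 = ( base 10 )60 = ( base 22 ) 2G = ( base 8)74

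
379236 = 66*5746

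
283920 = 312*910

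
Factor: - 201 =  - 3^1 * 67^1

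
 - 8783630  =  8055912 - 16839542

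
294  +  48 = 342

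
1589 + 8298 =9887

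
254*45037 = 11439398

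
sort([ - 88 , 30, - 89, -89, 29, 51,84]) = [ - 89, - 89, - 88,29, 30, 51,  84 ] 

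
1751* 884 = 1547884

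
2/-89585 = -1 + 89583/89585 = - 0.00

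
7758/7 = 1108 + 2/7 = 1108.29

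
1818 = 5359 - 3541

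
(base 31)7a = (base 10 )227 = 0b11100011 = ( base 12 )16b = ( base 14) 123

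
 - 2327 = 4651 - 6978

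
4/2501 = 4/2501 = 0.00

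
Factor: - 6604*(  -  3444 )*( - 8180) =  - 186047359680 = - 2^6*3^1*5^1 * 7^1*13^1*41^1*127^1*409^1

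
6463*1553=10037039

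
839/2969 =839/2969 = 0.28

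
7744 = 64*121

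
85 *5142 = 437070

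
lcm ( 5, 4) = 20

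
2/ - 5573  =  -2/5573 = -0.00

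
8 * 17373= 138984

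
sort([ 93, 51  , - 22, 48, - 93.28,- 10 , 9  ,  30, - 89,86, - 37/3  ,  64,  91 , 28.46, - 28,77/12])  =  [ - 93.28, - 89, - 28, - 22  , - 37/3, - 10,77/12, 9, 28.46,30, 48,51,64,86,91, 93]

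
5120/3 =5120/3 = 1706.67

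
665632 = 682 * 976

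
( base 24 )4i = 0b1110010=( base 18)66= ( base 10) 114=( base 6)310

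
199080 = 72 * 2765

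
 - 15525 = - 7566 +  - 7959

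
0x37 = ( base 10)55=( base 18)31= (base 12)47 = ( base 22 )2b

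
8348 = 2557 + 5791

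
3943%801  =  739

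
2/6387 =2/6387= 0.00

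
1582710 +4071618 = 5654328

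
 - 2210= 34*( - 65) 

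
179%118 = 61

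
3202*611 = 1956422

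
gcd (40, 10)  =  10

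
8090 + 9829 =17919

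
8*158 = 1264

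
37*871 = 32227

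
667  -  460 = 207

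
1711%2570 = 1711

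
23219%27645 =23219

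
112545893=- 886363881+998909774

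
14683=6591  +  8092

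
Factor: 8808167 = 1021^1*8627^1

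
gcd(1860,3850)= 10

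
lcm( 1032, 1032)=1032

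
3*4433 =13299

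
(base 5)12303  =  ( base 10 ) 953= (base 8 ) 1671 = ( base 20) 27D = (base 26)1AH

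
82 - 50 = 32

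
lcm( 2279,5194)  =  223342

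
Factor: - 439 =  - 439^1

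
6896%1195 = 921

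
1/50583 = 1/50583 = 0.00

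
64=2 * 32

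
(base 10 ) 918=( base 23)1gl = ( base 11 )765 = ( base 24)1e6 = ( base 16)396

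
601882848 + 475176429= 1077059277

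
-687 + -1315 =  -2002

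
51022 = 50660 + 362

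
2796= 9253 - 6457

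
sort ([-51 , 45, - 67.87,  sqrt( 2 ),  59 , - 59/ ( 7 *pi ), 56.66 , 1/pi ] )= [ - 67.87,-51,-59/( 7*pi ), 1/pi,  sqrt( 2) , 45,  56.66,  59 ] 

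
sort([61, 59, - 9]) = [ - 9,59, 61]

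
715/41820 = 143/8364 = 0.02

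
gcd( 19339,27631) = 1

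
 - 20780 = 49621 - 70401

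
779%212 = 143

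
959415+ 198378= 1157793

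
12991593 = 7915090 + 5076503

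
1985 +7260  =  9245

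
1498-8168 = -6670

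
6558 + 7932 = 14490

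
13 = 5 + 8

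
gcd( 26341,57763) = 1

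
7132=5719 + 1413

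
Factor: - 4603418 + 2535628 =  - 2067790 =- 2^1 * 5^1 * 206779^1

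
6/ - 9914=-1  +  4954/4957 = -  0.00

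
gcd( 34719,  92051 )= 1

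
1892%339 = 197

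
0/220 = 0=0.00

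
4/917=4/917 =0.00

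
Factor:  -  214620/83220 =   -  49/19  =  - 7^2*19^( -1)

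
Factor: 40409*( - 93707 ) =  - 17^1*83^1*1129^1*2377^1 = - 3786606163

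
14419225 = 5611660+8807565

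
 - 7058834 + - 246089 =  - 7304923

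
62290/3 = 20763+1/3 = 20763.33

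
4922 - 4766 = 156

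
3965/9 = 3965/9 = 440.56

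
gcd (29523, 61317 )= 2271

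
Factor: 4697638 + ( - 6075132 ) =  - 1377494 = -2^1 * 688747^1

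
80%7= 3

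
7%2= 1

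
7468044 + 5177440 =12645484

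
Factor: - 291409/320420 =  - 673/740 = - 2^( -2)*5^(- 1 )*37^( - 1)*673^1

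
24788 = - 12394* ( - 2 ) 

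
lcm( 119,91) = 1547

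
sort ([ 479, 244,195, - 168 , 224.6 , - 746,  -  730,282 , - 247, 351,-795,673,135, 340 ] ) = [ - 795, - 746, -730, - 247,-168, 135,195, 224.6,244, 282, 340,351, 479, 673]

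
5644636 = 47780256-42135620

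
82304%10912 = 5920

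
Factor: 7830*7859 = 61535970 =2^1*3^3*5^1*29^2*271^1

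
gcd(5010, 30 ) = 30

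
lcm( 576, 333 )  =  21312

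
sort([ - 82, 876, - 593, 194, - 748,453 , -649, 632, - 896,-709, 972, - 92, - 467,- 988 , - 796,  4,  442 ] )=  [ - 988 ,- 896, - 796, - 748, - 709, - 649, - 593, - 467, - 92, - 82,4, 194, 442, 453 , 632 , 876,  972 ]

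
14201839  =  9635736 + 4566103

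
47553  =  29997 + 17556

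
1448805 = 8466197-7017392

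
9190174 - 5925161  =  3265013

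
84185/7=84185/7 = 12026.43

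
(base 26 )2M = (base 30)2e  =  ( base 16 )4A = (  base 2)1001010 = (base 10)74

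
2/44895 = 2/44895 = 0.00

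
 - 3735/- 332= 11+1/4 = 11.25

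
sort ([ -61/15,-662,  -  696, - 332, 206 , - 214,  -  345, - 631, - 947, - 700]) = [ - 947,-700, - 696,-662, - 631, - 345,-332,-214,-61/15, 206]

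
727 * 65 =47255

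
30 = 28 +2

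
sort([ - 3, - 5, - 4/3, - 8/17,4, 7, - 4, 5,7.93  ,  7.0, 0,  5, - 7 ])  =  [ - 7, - 5, - 4 ,  -  3,  -  4/3, - 8/17, 0,4, 5,  5,  7,7.0,7.93]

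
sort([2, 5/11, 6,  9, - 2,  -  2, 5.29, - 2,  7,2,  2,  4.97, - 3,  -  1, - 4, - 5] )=[ - 5,  -  4, - 3, - 2,-2,-2, - 1,5/11,2, 2, 2,4.97, 5.29  ,  6,  7, 9 ] 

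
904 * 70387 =63629848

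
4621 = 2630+1991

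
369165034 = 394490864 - 25325830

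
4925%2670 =2255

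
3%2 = 1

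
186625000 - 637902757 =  - 451277757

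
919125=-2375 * ( - 387)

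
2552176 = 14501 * 176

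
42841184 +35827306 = 78668490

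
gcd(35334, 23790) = 78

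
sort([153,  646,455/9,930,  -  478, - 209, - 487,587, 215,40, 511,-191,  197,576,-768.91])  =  [ - 768.91, - 487 , -478, - 209, - 191, 40,455/9,153, 197,  215,511,576 , 587, 646 , 930] 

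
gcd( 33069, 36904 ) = 1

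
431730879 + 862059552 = 1293790431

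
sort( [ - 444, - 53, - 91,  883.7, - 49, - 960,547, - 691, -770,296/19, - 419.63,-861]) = [ - 960, - 861, - 770, -691, - 444, - 419.63, - 91, - 53, - 49,296/19,547,883.7] 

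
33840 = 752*45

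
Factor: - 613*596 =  - 2^2*149^1*613^1 = - 365348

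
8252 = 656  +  7596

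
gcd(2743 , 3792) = 1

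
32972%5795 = 3997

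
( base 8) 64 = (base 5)202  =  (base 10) 52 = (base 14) 3A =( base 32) 1K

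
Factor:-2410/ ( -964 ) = 5/2 = 2^ ( - 1)*5^1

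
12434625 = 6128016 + 6306609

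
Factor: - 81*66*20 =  - 2^3*3^5 * 5^1 * 11^1 = - 106920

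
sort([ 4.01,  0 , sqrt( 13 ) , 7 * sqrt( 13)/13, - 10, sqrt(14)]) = [ - 10,0 , 7* sqrt ( 13 )/13,sqrt( 13 ),sqrt( 14 ), 4.01]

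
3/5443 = 3/5443 = 0.00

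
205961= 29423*7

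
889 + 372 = 1261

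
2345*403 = 945035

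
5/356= 5/356 =0.01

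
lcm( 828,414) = 828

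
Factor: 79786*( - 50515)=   -  2^1*5^1 * 7^1*41^1  *139^1*10103^1 = - 4030389790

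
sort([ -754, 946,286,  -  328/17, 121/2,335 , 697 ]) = [-754,-328/17 , 121/2,  286,335,697, 946 ]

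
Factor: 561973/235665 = 3^( - 2)*5^ ( - 1 )*5237^( - 1)*561973^1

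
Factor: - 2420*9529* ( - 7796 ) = 179777163280 = 2^4*5^1*11^2*13^1*733^1*1949^1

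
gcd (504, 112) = 56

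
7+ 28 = 35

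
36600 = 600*61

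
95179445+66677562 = 161857007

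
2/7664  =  1/3832= 0.00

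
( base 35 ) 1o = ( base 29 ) 21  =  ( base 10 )59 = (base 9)65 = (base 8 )73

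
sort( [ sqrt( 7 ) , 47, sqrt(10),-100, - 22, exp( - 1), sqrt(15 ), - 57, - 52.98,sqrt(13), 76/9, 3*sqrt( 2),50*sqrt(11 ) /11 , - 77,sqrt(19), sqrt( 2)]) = [ -100, - 77, - 57, - 52.98, - 22,exp( - 1), sqrt ( 2) , sqrt( 7 ), sqrt ( 10), sqrt( 13), sqrt( 15),3 * sqrt(2 ), sqrt(19), 76/9, 50*sqrt( 11)/11,47]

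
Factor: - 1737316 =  - 2^2*7^1 *62047^1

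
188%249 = 188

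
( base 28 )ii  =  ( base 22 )11g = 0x20A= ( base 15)24c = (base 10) 522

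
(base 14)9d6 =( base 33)1q5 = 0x7A0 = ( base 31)20U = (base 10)1952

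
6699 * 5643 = 37802457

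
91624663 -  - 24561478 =116186141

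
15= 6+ 9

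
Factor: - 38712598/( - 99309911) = 2^1 *647^1 * 4621^(-1 )*21491^( - 1 )*29917^1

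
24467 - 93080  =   -68613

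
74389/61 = 1219 + 30/61= 1219.49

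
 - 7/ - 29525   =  7/29525 = 0.00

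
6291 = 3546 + 2745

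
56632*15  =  849480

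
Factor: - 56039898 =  - 2^1*3^1*1061^1*8803^1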